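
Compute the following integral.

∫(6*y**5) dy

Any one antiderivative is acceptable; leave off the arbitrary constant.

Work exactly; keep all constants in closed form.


Answer: y**6.


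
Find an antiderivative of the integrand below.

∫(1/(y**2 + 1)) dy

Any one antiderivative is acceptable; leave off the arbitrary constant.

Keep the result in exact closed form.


Answer: atan(y).


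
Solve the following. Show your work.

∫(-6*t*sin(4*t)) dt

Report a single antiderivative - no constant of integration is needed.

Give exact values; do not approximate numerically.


Step 1. Integrate ∫(-6*t*sin(4*t)) dt by parts with u = t, dv = (-6*sin(4*t)) dt, so v = 3*cos(4*t)/2: now 3*t*cos(4*t)/2 + ∫(-3*cos(4*t)/2) dt.
Step 2. Evaluate the standard form: now 3*t*cos(4*t)/2 - 3*sin(4*t)/8.
Answer: 3*t*cos(4*t)/2 - 3*sin(4*t)/8.


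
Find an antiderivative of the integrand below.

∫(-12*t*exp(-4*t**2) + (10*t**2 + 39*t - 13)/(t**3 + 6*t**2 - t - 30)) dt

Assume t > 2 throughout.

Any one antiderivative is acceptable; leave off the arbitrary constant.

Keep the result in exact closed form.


Answer: 3*log(t - 2) + 4*log(t + 3) + 3*log(t + 5) + 3*exp(-4*t**2)/2.


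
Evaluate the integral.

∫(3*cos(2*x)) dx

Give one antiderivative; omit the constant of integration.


Answer: 3*sin(2*x)/2.


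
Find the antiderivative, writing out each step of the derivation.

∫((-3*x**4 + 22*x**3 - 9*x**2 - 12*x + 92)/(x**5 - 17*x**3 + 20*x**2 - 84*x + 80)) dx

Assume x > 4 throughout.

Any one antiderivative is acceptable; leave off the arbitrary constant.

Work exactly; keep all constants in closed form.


Step 1. Decompose ∫((-3*x**4 + 22*x**3 - 9*x**2 - 12*x + 92)/(x**5 - 17*x**3 + 20*x**2 - 84*x + 80)) dx by partial fractions, (-3*x**4 + 22*x**3 - 9*x**2 - 12*x + 92)/(x**5 - 17*x**3 + 20*x**2 - 84*x + 80) = 4/(x**2 + 4) - 3/(x + 5) - 1/(x - 1) + 1/(x - 4): now ∫(1/(x - 4)) dx + ∫(-1/(x - 1)) dx + ∫(-3/(x + 5)) dx + ∫(4/(x**2 + 4)) dx.
Step 2. Evaluate the standard form [assuming x > -5]: now -3*log(x + 5) + ∫(1/(x - 4)) dx + ∫(-1/(x - 1)) dx + ∫(4/(x**2 + 4)) dx.
Step 3. Evaluate the standard form [assuming x > 1]: now -log(x - 1) - 3*log(x + 5) + ∫(1/(x - 4)) dx + ∫(4/(x**2 + 4)) dx.
Step 4. Evaluate the standard form [assuming x > 4]: now log(x - 4) - log(x - 1) - 3*log(x + 5) + ∫(4/(x**2 + 4)) dx.
Step 5. Evaluate the standard form: now log(x - 4) - log(x - 1) - 3*log(x + 5) + 2*atan(x/2).
Answer: log(x - 4) - log(x - 1) - 3*log(x + 5) + 2*atan(x/2).


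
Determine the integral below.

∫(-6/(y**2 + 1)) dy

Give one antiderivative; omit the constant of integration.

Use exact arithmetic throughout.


Answer: -6*atan(y).


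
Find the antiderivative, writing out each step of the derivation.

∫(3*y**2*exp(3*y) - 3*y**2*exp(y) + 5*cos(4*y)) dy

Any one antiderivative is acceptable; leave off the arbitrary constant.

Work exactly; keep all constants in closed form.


Step 1. Rewrite: now ∫(-3*y**2*exp(y)) dy + ∫(3*y**2*exp(3*y)) dy + ∫(5*cos(4*y)) dy.
Step 2. Integrate ∫(3*y**2*exp(3*y)) dy by parts with u = y**2, dv = (3*exp(3*y)) dy, so v = exp(3*y): now y**2*exp(3*y) + ∫(-2*y*exp(3*y)) dy + ∫(-3*y**2*exp(y)) dy + ∫(5*cos(4*y)) dy.
Step 3. Integrate ∫(-2*y*exp(3*y)) dy by parts with u = y, dv = (-2*exp(3*y)) dy, so v = -2*exp(3*y)/3: now y**2*exp(3*y) - 2*y*exp(3*y)/3 + ∫(-3*y**2*exp(y)) dy + ∫(2*exp(3*y)/3) dy + ∫(5*cos(4*y)) dy.
Step 4. Evaluate the standard form: now y**2*exp(3*y) - 2*y*exp(3*y)/3 + 2*exp(3*y)/9 + ∫(-3*y**2*exp(y)) dy + ∫(5*cos(4*y)) dy.
Step 5. Integrate ∫(-3*y**2*exp(y)) dy by parts with u = y**2, dv = (-3*exp(y)) dy, so v = -3*exp(y): now y**2*exp(3*y) - 3*y**2*exp(y) - 2*y*exp(3*y)/3 + 2*exp(3*y)/9 + ∫(6*y*exp(y)) dy + ∫(5*cos(4*y)) dy.
Step 6. Integrate ∫(6*y*exp(y)) dy by parts with u = y, dv = (6*exp(y)) dy, so v = 6*exp(y): now y**2*exp(3*y) - 3*y**2*exp(y) - 2*y*exp(3*y)/3 + 6*y*exp(y) + 2*exp(3*y)/9 + ∫(-6*exp(y)) dy + ∫(5*cos(4*y)) dy.
Step 7. Evaluate the standard form: now y**2*exp(3*y) - 3*y**2*exp(y) - 2*y*exp(3*y)/3 + 6*y*exp(y) + 2*exp(3*y)/9 - 6*exp(y) + ∫(5*cos(4*y)) dy.
Step 8. Evaluate the standard form: now y**2*exp(3*y) - 3*y**2*exp(y) - 2*y*exp(3*y)/3 + 6*y*exp(y) + 2*exp(3*y)/9 - 6*exp(y) + 5*sin(4*y)/4.
Answer: y**2*exp(3*y) - 3*y**2*exp(y) - 2*y*exp(3*y)/3 + 6*y*exp(y) + 2*exp(3*y)/9 - 6*exp(y) + 5*sin(4*y)/4.


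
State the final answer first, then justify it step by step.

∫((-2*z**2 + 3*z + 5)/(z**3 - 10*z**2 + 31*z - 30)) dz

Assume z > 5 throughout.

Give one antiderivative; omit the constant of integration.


The answer is -5*log(z - 5) + 2*log(z - 3) + log(z - 2).
Step 1. Decompose ∫((-2*z**2 + 3*z + 5)/(z**3 - 10*z**2 + 31*z - 30)) dz by partial fractions, (-2*z**2 + 3*z + 5)/(z**3 - 10*z**2 + 31*z - 30) = 1/(z - 2) + 2/(z - 3) - 5/(z - 5): now ∫(-5/(z - 5)) dz + ∫(2/(z - 3)) dz + ∫(1/(z - 2)) dz.
Step 2. Evaluate the standard form [assuming z > 3]: now 2*log(z - 3) + ∫(-5/(z - 5)) dz + ∫(1/(z - 2)) dz.
Step 3. Evaluate the standard form [assuming z > 5]: now -5*log(z - 5) + 2*log(z - 3) + ∫(1/(z - 2)) dz.
Step 4. Evaluate the standard form [assuming z > 2]: now -5*log(z - 5) + 2*log(z - 3) + log(z - 2).
Answer: -5*log(z - 5) + 2*log(z - 3) + log(z - 2).


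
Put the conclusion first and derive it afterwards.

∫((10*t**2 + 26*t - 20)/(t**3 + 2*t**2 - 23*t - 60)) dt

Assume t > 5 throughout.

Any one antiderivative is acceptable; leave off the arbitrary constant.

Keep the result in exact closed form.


The answer is 5*log(t - 5) + log(t + 3) + 4*log(t + 4).
Step 1. Decompose ∫((10*t**2 + 26*t - 20)/(t**3 + 2*t**2 - 23*t - 60)) dt by partial fractions, (10*t**2 + 26*t - 20)/(t**3 + 2*t**2 - 23*t - 60) = 4/(t + 4) + 1/(t + 3) + 5/(t - 5): now ∫(5/(t - 5)) dt + ∫(1/(t + 3)) dt + ∫(4/(t + 4)) dt.
Step 2. Evaluate the standard form [assuming t > -4]: now 4*log(t + 4) + ∫(5/(t - 5)) dt + ∫(1/(t + 3)) dt.
Step 3. Evaluate the standard form [assuming t > 5]: now 5*log(t - 5) + 4*log(t + 4) + ∫(1/(t + 3)) dt.
Step 4. Evaluate the standard form [assuming t > -3]: now 5*log(t - 5) + log(t + 3) + 4*log(t + 4).
Answer: 5*log(t - 5) + log(t + 3) + 4*log(t + 4).


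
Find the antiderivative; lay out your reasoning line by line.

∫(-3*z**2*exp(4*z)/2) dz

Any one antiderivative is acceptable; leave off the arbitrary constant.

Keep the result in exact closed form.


Step 1. Integrate ∫(-3*z**2*exp(4*z)/2) dz by parts with u = z**2, dv = (-3*exp(4*z)/2) dz, so v = -3*exp(4*z)/8: now -3*z**2*exp(4*z)/8 + ∫(3*z*exp(4*z)/4) dz.
Step 2. Integrate ∫(3*z*exp(4*z)/4) dz by parts with u = z, dv = (3*exp(4*z)/4) dz, so v = 3*exp(4*z)/16: now -3*z**2*exp(4*z)/8 + 3*z*exp(4*z)/16 + ∫(-3*exp(4*z)/16) dz.
Step 3. Evaluate the standard form: now -3*z**2*exp(4*z)/8 + 3*z*exp(4*z)/16 - 3*exp(4*z)/64.
Answer: -3*z**2*exp(4*z)/8 + 3*z*exp(4*z)/16 - 3*exp(4*z)/64.


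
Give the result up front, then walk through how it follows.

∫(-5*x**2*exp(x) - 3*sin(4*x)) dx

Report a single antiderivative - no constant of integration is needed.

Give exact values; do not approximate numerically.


The answer is -5*x**2*exp(x) + 10*x*exp(x) - 10*exp(x) + 3*cos(4*x)/4.
Step 1. Rewrite: now ∫(-5*x**2*exp(x)) dx + ∫(-3*sin(4*x)) dx.
Step 2. Evaluate the standard form: now 3*cos(4*x)/4 + ∫(-5*x**2*exp(x)) dx.
Step 3. Integrate ∫(-5*x**2*exp(x)) dx by parts with u = x**2, dv = (-5*exp(x)) dx, so v = -5*exp(x): now -5*x**2*exp(x) + 3*cos(4*x)/4 + ∫(10*x*exp(x)) dx.
Step 4. Integrate ∫(10*x*exp(x)) dx by parts with u = x, dv = (10*exp(x)) dx, so v = 10*exp(x): now -5*x**2*exp(x) + 10*x*exp(x) + 3*cos(4*x)/4 + ∫(-10*exp(x)) dx.
Step 5. Evaluate the standard form: now -5*x**2*exp(x) + 10*x*exp(x) - 10*exp(x) + 3*cos(4*x)/4.
Answer: -5*x**2*exp(x) + 10*x*exp(x) - 10*exp(x) + 3*cos(4*x)/4.


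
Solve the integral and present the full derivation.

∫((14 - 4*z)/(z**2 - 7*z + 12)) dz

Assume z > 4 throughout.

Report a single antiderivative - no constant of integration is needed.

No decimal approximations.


Step 1. Decompose ∫((14 - 4*z)/(z**2 - 7*z + 12)) dz by partial fractions, (14 - 4*z)/(z**2 - 7*z + 12) = -2/(z - 3) - 2/(z - 4): now ∫(-2/(z - 4)) dz + ∫(-2/(z - 3)) dz.
Step 2. Evaluate the standard form [assuming z > 4]: now -2*log(z - 4) + ∫(-2/(z - 3)) dz.
Step 3. Evaluate the standard form [assuming z > 3]: now -2*log(z - 4) - 2*log(z - 3).
Answer: -2*log(z - 4) - 2*log(z - 3).


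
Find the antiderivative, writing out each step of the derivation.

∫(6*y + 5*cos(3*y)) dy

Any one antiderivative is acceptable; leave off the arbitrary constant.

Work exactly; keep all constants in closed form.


Step 1. Rewrite: now ∫(6*y) dy + ∫(5*cos(3*y)) dy.
Step 2. Evaluate the standard form: now 5*sin(3*y)/3 + ∫(6*y) dy.
Step 3. Evaluate the standard form: now 3*y**2 + 5*sin(3*y)/3.
Answer: 3*y**2 + 5*sin(3*y)/3.


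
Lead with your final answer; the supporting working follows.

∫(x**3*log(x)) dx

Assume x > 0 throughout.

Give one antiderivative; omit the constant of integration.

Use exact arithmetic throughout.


The answer is x**4*log(x)/4 - x**4/16.
Step 1. Integrate ∫(x**3*log(x)) dx by parts with u = log(x), dv = (x**3) dx, so v = x**4/4 [assuming x > 0]: now x**4*log(x)/4 + ∫(-x**3/4) dx.
Step 2. Evaluate the standard form: now x**4*log(x)/4 - x**4/16.
Answer: x**4*log(x)/4 - x**4/16.


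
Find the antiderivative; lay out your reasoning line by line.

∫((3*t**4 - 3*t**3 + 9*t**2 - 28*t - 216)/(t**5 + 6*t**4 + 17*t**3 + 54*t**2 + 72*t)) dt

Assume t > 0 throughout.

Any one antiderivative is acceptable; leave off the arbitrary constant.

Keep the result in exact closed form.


Step 1. Decompose ∫((3*t**4 - 3*t**3 + 9*t**2 - 28*t - 216)/(t**5 + 6*t**4 + 17*t**3 + 54*t**2 + 72*t)) dt by partial fractions, (3*t**4 - 3*t**3 + 9*t**2 - 28*t - 216)/(t**5 + 6*t**4 + 17*t**3 + 54*t**2 + 72*t) = 1/(t**2 + 9) + 5/(t + 4) + 1/(t + 2) - 3/t: now ∫(-3/t) dt + ∫(1/(t + 2)) dt + ∫(5/(t + 4)) dt + ∫(1/(t**2 + 9)) dt.
Step 2. Evaluate the standard form [assuming t > -4]: now 5*log(t + 4) + ∫(-3/t) dt + ∫(1/(t + 2)) dt + ∫(1/(t**2 + 9)) dt.
Step 3. Evaluate the standard form [assuming t > 0]: now -3*log(t) + 5*log(t + 4) + ∫(1/(t + 2)) dt + ∫(1/(t**2 + 9)) dt.
Step 4. Evaluate the standard form [assuming t > -2]: now -3*log(t) + log(t + 2) + 5*log(t + 4) + ∫(1/(t**2 + 9)) dt.
Step 5. Evaluate the standard form: now -3*log(t) + log(t + 2) + 5*log(t + 4) + atan(t/3)/3.
Answer: -3*log(t) + log(t + 2) + 5*log(t + 4) + atan(t/3)/3.


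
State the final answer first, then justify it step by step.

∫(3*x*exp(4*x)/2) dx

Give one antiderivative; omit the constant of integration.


The answer is 3*x*exp(4*x)/8 - 3*exp(4*x)/32.
Step 1. Integrate ∫(3*x*exp(4*x)/2) dx by parts with u = x, dv = (3*exp(4*x)/2) dx, so v = 3*exp(4*x)/8: now 3*x*exp(4*x)/8 + ∫(-3*exp(4*x)/8) dx.
Step 2. Evaluate the standard form: now 3*x*exp(4*x)/8 - 3*exp(4*x)/32.
Answer: 3*x*exp(4*x)/8 - 3*exp(4*x)/32.


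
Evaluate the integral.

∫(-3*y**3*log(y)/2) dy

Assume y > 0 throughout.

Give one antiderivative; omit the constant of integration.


Answer: -3*y**4*log(y)/8 + 3*y**4/32.


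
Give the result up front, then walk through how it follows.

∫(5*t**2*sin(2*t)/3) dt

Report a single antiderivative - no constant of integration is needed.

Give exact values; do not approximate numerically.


The answer is -5*t**2*cos(2*t)/6 + 5*t*sin(2*t)/6 + 5*cos(2*t)/12.
Step 1. Integrate ∫(5*t**2*sin(2*t)/3) dt by parts with u = t**2, dv = (5*sin(2*t)/3) dt, so v = -5*cos(2*t)/6: now -5*t**2*cos(2*t)/6 + ∫(5*t*cos(2*t)/3) dt.
Step 2. Integrate ∫(5*t*cos(2*t)/3) dt by parts with u = t, dv = (5*cos(2*t)/3) dt, so v = 5*sin(2*t)/6: now -5*t**2*cos(2*t)/6 + 5*t*sin(2*t)/6 + ∫(-5*sin(2*t)/6) dt.
Step 3. Evaluate the standard form: now -5*t**2*cos(2*t)/6 + 5*t*sin(2*t)/6 + 5*cos(2*t)/12.
Answer: -5*t**2*cos(2*t)/6 + 5*t*sin(2*t)/6 + 5*cos(2*t)/12.


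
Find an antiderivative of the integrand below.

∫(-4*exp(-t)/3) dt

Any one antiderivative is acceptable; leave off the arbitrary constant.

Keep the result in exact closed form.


Answer: 4*exp(-t)/3.


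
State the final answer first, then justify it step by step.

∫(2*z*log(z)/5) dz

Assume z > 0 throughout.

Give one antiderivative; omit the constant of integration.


The answer is z**2*log(z)/5 - z**2/10.
Step 1. Integrate ∫(2*z*log(z)/5) dz by parts with u = log(z), dv = (2*z/5) dz, so v = z**2/5 [assuming z > 0]: now z**2*log(z)/5 + ∫(-z/5) dz.
Step 2. Evaluate the standard form: now z**2*log(z)/5 - z**2/10.
Answer: z**2*log(z)/5 - z**2/10.


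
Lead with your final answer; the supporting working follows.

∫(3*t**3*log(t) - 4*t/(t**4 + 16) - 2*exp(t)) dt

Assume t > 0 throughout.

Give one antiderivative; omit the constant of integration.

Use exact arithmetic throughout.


The answer is 3*t**4*log(t)/4 - 3*t**4/16 - 2*exp(t) - atan(t**2/4)/2.
Step 1. Rewrite: now ∫(-4*t/(t**4 + 16)) dt + ∫(3*t**3*log(t)) dt + ∫(-2*exp(t)) dt.
Step 2. Integrate ∫(3*t**3*log(t)) dt by parts with u = log(t), dv = (3*t**3) dt, so v = 3*t**4/4 [assuming t > 0]: now 3*t**4*log(t)/4 + ∫(-3*t**3/4) dt + ∫(-4*t/(t**4 + 16)) dt + ∫(-2*exp(t)) dt.
Step 3. Evaluate the standard form: now 3*t**4*log(t)/4 - 3*t**4/16 + ∫(-4*t/(t**4 + 16)) dt + ∫(-2*exp(t)) dt.
Step 4. Evaluate the standard form: now 3*t**4*log(t)/4 - 3*t**4/16 - 2*exp(t) + ∫(-4*t/(t**4 + 16)) dt.
Step 5. Substitute u = t**2, turning ∫(-4*t/(t**4 + 16)) dt into ∫(-2/(u**2 + 16)) du: now 3*t**4*log(t)/4 - 3*t**4/16 - 2*exp(t) + ∫(-2/(u**2 + 16)) du.
Step 6. Evaluate the standard form: now 3*t**4*log(t)/4 - 3*t**4/16 - 2*exp(t) - atan(u/4)/2.
Step 7. Substitute back u = t**2: now 3*t**4*log(t)/4 - 3*t**4/16 - 2*exp(t) - atan(t**2/4)/2.
Answer: 3*t**4*log(t)/4 - 3*t**4/16 - 2*exp(t) - atan(t**2/4)/2.


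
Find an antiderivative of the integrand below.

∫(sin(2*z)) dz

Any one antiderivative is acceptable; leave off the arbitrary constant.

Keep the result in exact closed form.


Answer: -cos(2*z)/2.


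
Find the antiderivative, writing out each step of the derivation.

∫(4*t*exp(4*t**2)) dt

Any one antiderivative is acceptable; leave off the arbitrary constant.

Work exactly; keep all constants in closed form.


Step 1. Substitute u = t**2, turning ∫(4*t*exp(4*t**2)) dt into ∫(2*exp(4*u)) du: now ∫(2*exp(4*u)) du.
Step 2. Evaluate the standard form: now exp(4*u)/2.
Step 3. Substitute back u = t**2: now exp(4*t**2)/2.
Answer: exp(4*t**2)/2.


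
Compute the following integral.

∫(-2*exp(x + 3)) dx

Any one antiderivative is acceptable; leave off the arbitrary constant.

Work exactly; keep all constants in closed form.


Answer: -2*exp(x + 3).


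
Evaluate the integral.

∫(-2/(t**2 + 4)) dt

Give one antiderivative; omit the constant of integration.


Answer: -atan(t/2).


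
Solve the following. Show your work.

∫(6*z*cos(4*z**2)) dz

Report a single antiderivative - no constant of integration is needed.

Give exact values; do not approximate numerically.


Step 1. Substitute u = z**2, turning ∫(6*z*cos(4*z**2)) dz into ∫(3*cos(4*u)) du: now ∫(3*cos(4*u)) du.
Step 2. Evaluate the standard form: now 3*sin(4*u)/4.
Step 3. Substitute back u = z**2: now 3*sin(4*z**2)/4.
Answer: 3*sin(4*z**2)/4.


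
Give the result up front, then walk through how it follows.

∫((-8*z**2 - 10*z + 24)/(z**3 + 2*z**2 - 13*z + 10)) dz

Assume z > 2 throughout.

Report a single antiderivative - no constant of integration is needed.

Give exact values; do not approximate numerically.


The answer is -4*log(z - 2) - log(z - 1) - 3*log(z + 5).
Step 1. Decompose ∫((-8*z**2 - 10*z + 24)/(z**3 + 2*z**2 - 13*z + 10)) dz by partial fractions, (-8*z**2 - 10*z + 24)/(z**3 + 2*z**2 - 13*z + 10) = -3/(z + 5) - 1/(z - 1) - 4/(z - 2): now ∫(-4/(z - 2)) dz + ∫(-1/(z - 1)) dz + ∫(-3/(z + 5)) dz.
Step 2. Evaluate the standard form [assuming z > -5]: now -3*log(z + 5) + ∫(-4/(z - 2)) dz + ∫(-1/(z - 1)) dz.
Step 3. Evaluate the standard form [assuming z > 1]: now -log(z - 1) - 3*log(z + 5) + ∫(-4/(z - 2)) dz.
Step 4. Evaluate the standard form [assuming z > 2]: now -4*log(z - 2) - log(z - 1) - 3*log(z + 5).
Answer: -4*log(z - 2) - log(z - 1) - 3*log(z + 5).


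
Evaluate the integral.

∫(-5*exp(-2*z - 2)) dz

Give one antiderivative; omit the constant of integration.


Answer: 5*exp(-2*z - 2)/2.


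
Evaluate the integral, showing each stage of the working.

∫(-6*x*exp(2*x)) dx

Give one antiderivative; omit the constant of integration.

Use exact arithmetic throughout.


Step 1. Integrate ∫(-6*x*exp(2*x)) dx by parts with u = x, dv = (-6*exp(2*x)) dx, so v = -3*exp(2*x): now -3*x*exp(2*x) + ∫(3*exp(2*x)) dx.
Step 2. Evaluate the standard form: now -3*x*exp(2*x) + 3*exp(2*x)/2.
Answer: -3*x*exp(2*x) + 3*exp(2*x)/2.


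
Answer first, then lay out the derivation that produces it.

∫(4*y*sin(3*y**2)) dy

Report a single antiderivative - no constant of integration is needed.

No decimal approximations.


The answer is -2*cos(3*y**2)/3.
Step 1. Substitute u = y**2, turning ∫(4*y*sin(3*y**2)) dy into ∫(2*sin(3*u)) du: now ∫(2*sin(3*u)) du.
Step 2. Evaluate the standard form: now -2*cos(3*u)/3.
Step 3. Substitute back u = y**2: now -2*cos(3*y**2)/3.
Answer: -2*cos(3*y**2)/3.


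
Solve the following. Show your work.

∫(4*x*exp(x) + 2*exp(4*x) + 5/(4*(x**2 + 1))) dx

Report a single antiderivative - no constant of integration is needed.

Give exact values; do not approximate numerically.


Step 1. Rewrite: now ∫(4*x*exp(x)) dx + ∫(5/(4*(x**2 + 1))) dx + ∫(2*exp(4*x)) dx.
Step 2. Evaluate the standard form: now exp(4*x)/2 + ∫(4*x*exp(x)) dx + ∫(5/(4*(x**2 + 1))) dx.
Step 3. Evaluate the standard form: now exp(4*x)/2 + 5*atan(x)/4 + ∫(4*x*exp(x)) dx.
Step 4. Integrate ∫(4*x*exp(x)) dx by parts with u = x, dv = (4*exp(x)) dx, so v = 4*exp(x): now 4*x*exp(x) + exp(4*x)/2 + 5*atan(x)/4 + ∫(-4*exp(x)) dx.
Step 5. Evaluate the standard form: now 4*x*exp(x) + exp(4*x)/2 - 4*exp(x) + 5*atan(x)/4.
Answer: 4*x*exp(x) + exp(4*x)/2 - 4*exp(x) + 5*atan(x)/4.


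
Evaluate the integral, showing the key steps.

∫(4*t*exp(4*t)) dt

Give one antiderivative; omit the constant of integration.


Step 1. Integrate ∫(4*t*exp(4*t)) dt by parts with u = t, dv = (4*exp(4*t)) dt, so v = exp(4*t): now t*exp(4*t) + ∫(-exp(4*t)) dt.
Step 2. Evaluate the standard form: now t*exp(4*t) - exp(4*t)/4.
Answer: t*exp(4*t) - exp(4*t)/4.


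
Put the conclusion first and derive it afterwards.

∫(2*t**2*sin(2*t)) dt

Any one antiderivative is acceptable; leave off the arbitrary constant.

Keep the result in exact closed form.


The answer is -t**2*cos(2*t) + t*sin(2*t) + cos(2*t)/2.
Step 1. Integrate ∫(2*t**2*sin(2*t)) dt by parts with u = t**2, dv = (2*sin(2*t)) dt, so v = -cos(2*t): now -t**2*cos(2*t) + ∫(2*t*cos(2*t)) dt.
Step 2. Integrate ∫(2*t*cos(2*t)) dt by parts with u = t, dv = (2*cos(2*t)) dt, so v = sin(2*t): now -t**2*cos(2*t) + t*sin(2*t) + ∫(-sin(2*t)) dt.
Step 3. Evaluate the standard form: now -t**2*cos(2*t) + t*sin(2*t) + cos(2*t)/2.
Answer: -t**2*cos(2*t) + t*sin(2*t) + cos(2*t)/2.


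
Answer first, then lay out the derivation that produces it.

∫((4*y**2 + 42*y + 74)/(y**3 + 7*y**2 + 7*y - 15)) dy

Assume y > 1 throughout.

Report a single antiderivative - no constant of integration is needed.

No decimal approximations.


The answer is 5*log(y - 1) + 2*log(y + 3) - 3*log(y + 5).
Step 1. Decompose ∫((4*y**2 + 42*y + 74)/(y**3 + 7*y**2 + 7*y - 15)) dy by partial fractions, (4*y**2 + 42*y + 74)/(y**3 + 7*y**2 + 7*y - 15) = -3/(y + 5) + 2/(y + 3) + 5/(y - 1): now ∫(5/(y - 1)) dy + ∫(2/(y + 3)) dy + ∫(-3/(y + 5)) dy.
Step 2. Evaluate the standard form [assuming y > 1]: now 5*log(y - 1) + ∫(2/(y + 3)) dy + ∫(-3/(y + 5)) dy.
Step 3. Evaluate the standard form [assuming y > -3]: now 5*log(y - 1) + 2*log(y + 3) + ∫(-3/(y + 5)) dy.
Step 4. Evaluate the standard form [assuming y > -5]: now 5*log(y - 1) + 2*log(y + 3) - 3*log(y + 5).
Answer: 5*log(y - 1) + 2*log(y + 3) - 3*log(y + 5).


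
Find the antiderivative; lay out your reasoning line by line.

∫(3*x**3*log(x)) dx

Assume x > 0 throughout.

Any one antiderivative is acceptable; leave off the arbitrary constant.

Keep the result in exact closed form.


Step 1. Integrate ∫(3*x**3*log(x)) dx by parts with u = log(x), dv = (3*x**3) dx, so v = 3*x**4/4 [assuming x > 0]: now 3*x**4*log(x)/4 + ∫(-3*x**3/4) dx.
Step 2. Evaluate the standard form: now 3*x**4*log(x)/4 - 3*x**4/16.
Answer: 3*x**4*log(x)/4 - 3*x**4/16.


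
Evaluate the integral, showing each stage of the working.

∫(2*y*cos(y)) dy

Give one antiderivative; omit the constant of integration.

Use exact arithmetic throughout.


Step 1. Integrate ∫(2*y*cos(y)) dy by parts with u = y, dv = (2*cos(y)) dy, so v = 2*sin(y): now 2*y*sin(y) + ∫(-2*sin(y)) dy.
Step 2. Evaluate the standard form: now 2*y*sin(y) + 2*cos(y).
Answer: 2*y*sin(y) + 2*cos(y).


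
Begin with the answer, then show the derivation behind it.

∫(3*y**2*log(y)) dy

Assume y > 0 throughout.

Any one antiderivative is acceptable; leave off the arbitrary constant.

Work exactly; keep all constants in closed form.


The answer is y**3*log(y) - y**3/3.
Step 1. Integrate ∫(3*y**2*log(y)) dy by parts with u = log(y), dv = (3*y**2) dy, so v = y**3 [assuming y > 0]: now y**3*log(y) + ∫(-y**2) dy.
Step 2. Evaluate the standard form: now y**3*log(y) - y**3/3.
Answer: y**3*log(y) - y**3/3.


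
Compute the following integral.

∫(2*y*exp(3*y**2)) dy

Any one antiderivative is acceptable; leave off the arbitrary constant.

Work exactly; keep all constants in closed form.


Answer: exp(3*y**2)/3.


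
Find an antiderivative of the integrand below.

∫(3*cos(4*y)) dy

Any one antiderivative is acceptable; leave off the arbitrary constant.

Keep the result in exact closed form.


Answer: 3*sin(4*y)/4.


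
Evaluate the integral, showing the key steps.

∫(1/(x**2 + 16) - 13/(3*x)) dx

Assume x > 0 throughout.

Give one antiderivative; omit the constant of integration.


Step 1. Rewrite: now ∫(-13/(3*x)) dx + ∫(1/(x**2 + 16)) dx.
Step 2. Evaluate the standard form: now atan(x/4)/4 + ∫(-13/(3*x)) dx.
Step 3. Evaluate the standard form [assuming x > 0]: now -13*log(x)/3 + atan(x/4)/4.
Answer: -13*log(x)/3 + atan(x/4)/4.


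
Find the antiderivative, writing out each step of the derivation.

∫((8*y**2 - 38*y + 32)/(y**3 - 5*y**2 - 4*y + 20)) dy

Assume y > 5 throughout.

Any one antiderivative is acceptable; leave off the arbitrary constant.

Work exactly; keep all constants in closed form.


Step 1. Decompose ∫((8*y**2 - 38*y + 32)/(y**3 - 5*y**2 - 4*y + 20)) dy by partial fractions, (8*y**2 - 38*y + 32)/(y**3 - 5*y**2 - 4*y + 20) = 5/(y + 2) + 1/(y - 2) + 2/(y - 5): now ∫(2/(y - 5)) dy + ∫(1/(y - 2)) dy + ∫(5/(y + 2)) dy.
Step 2. Evaluate the standard form [assuming y > 5]: now 2*log(y - 5) + ∫(1/(y - 2)) dy + ∫(5/(y + 2)) dy.
Step 3. Evaluate the standard form [assuming y > 2]: now 2*log(y - 5) + log(y - 2) + ∫(5/(y + 2)) dy.
Step 4. Evaluate the standard form [assuming y > -2]: now 2*log(y - 5) + log(y - 2) + 5*log(y + 2).
Answer: 2*log(y - 5) + log(y - 2) + 5*log(y + 2).


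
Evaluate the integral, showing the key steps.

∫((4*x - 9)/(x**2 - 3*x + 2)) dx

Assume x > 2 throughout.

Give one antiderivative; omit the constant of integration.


Step 1. Decompose ∫((4*x - 9)/(x**2 - 3*x + 2)) dx by partial fractions, (4*x - 9)/(x**2 - 3*x + 2) = 5/(x - 1) - 1/(x - 2): now ∫(-1/(x - 2)) dx + ∫(5/(x - 1)) dx.
Step 2. Evaluate the standard form [assuming x > 1]: now 5*log(x - 1) + ∫(-1/(x - 2)) dx.
Step 3. Evaluate the standard form [assuming x > 2]: now -log(x - 2) + 5*log(x - 1).
Answer: -log(x - 2) + 5*log(x - 1).


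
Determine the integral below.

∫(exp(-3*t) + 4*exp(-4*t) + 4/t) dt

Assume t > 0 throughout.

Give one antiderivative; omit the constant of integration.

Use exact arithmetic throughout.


Answer: 4*log(t) - exp(-3*t)/3 - exp(-4*t).


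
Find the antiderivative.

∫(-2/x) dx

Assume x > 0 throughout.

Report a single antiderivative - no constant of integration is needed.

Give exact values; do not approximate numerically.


Answer: -2*log(x).


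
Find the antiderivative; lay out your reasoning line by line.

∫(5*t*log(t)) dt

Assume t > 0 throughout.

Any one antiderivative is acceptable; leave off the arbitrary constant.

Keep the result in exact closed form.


Step 1. Integrate ∫(5*t*log(t)) dt by parts with u = log(t), dv = (5*t) dt, so v = 5*t**2/2 [assuming t > 0]: now 5*t**2*log(t)/2 + ∫(-5*t/2) dt.
Step 2. Evaluate the standard form: now 5*t**2*log(t)/2 - 5*t**2/4.
Answer: 5*t**2*log(t)/2 - 5*t**2/4.


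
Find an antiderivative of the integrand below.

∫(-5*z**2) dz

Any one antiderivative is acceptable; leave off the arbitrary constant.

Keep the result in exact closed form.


Answer: -5*z**3/3.


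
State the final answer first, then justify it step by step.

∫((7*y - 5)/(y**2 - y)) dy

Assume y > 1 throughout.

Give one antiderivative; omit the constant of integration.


The answer is 5*log(y) + 2*log(y - 1).
Step 1. Decompose ∫((7*y - 5)/(y**2 - y)) dy by partial fractions, (7*y - 5)/(y**2 - y) = 2/(y - 1) + 5/y: now ∫(5/y) dy + ∫(2/(y - 1)) dy.
Step 2. Evaluate the standard form [assuming y > 1]: now 2*log(y - 1) + ∫(5/y) dy.
Step 3. Evaluate the standard form [assuming y > 0]: now 5*log(y) + 2*log(y - 1).
Answer: 5*log(y) + 2*log(y - 1).


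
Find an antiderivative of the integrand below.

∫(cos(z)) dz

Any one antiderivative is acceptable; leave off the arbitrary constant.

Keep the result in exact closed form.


Answer: sin(z).


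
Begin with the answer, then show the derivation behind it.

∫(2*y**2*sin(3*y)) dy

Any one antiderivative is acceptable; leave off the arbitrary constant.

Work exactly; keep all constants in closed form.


The answer is -2*y**2*cos(3*y)/3 + 4*y*sin(3*y)/9 + 4*cos(3*y)/27.
Step 1. Integrate ∫(2*y**2*sin(3*y)) dy by parts with u = y**2, dv = (2*sin(3*y)) dy, so v = -2*cos(3*y)/3: now -2*y**2*cos(3*y)/3 + ∫(4*y*cos(3*y)/3) dy.
Step 2. Integrate ∫(4*y*cos(3*y)/3) dy by parts with u = y, dv = (4*cos(3*y)/3) dy, so v = 4*sin(3*y)/9: now -2*y**2*cos(3*y)/3 + 4*y*sin(3*y)/9 + ∫(-4*sin(3*y)/9) dy.
Step 3. Evaluate the standard form: now -2*y**2*cos(3*y)/3 + 4*y*sin(3*y)/9 + 4*cos(3*y)/27.
Answer: -2*y**2*cos(3*y)/3 + 4*y*sin(3*y)/9 + 4*cos(3*y)/27.


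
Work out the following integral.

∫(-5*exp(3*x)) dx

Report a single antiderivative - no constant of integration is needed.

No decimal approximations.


Answer: -5*exp(3*x)/3.


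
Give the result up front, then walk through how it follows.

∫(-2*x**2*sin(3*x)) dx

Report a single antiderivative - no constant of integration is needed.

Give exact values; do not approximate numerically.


The answer is 2*x**2*cos(3*x)/3 - 4*x*sin(3*x)/9 - 4*cos(3*x)/27.
Step 1. Integrate ∫(-2*x**2*sin(3*x)) dx by parts with u = x**2, dv = (-2*sin(3*x)) dx, so v = 2*cos(3*x)/3: now 2*x**2*cos(3*x)/3 + ∫(-4*x*cos(3*x)/3) dx.
Step 2. Integrate ∫(-4*x*cos(3*x)/3) dx by parts with u = x, dv = (-4*cos(3*x)/3) dx, so v = -4*sin(3*x)/9: now 2*x**2*cos(3*x)/3 - 4*x*sin(3*x)/9 + ∫(4*sin(3*x)/9) dx.
Step 3. Evaluate the standard form: now 2*x**2*cos(3*x)/3 - 4*x*sin(3*x)/9 - 4*cos(3*x)/27.
Answer: 2*x**2*cos(3*x)/3 - 4*x*sin(3*x)/9 - 4*cos(3*x)/27.


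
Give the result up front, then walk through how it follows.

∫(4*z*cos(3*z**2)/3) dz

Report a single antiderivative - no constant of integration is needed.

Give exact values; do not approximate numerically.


The answer is 2*sin(3*z**2)/9.
Step 1. Substitute u = z**2, turning ∫(4*z*cos(3*z**2)/3) dz into ∫(2*cos(3*u)/3) du: now ∫(2*cos(3*u)/3) du.
Step 2. Evaluate the standard form: now 2*sin(3*u)/9.
Step 3. Substitute back u = z**2: now 2*sin(3*z**2)/9.
Answer: 2*sin(3*z**2)/9.


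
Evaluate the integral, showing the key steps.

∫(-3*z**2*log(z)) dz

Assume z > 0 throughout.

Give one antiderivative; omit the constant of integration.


Step 1. Integrate ∫(-3*z**2*log(z)) dz by parts with u = log(z), dv = (-3*z**2) dz, so v = -z**3 [assuming z > 0]: now -z**3*log(z) + ∫(z**2) dz.
Step 2. Evaluate the standard form: now -z**3*log(z) + z**3/3.
Answer: -z**3*log(z) + z**3/3.


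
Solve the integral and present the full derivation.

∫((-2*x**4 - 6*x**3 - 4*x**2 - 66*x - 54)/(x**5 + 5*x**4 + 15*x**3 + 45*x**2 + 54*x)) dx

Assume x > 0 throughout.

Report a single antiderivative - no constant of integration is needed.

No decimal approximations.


Step 1. Decompose ∫((-2*x**4 - 6*x**3 - 4*x**2 - 66*x - 54)/(x**5 + 5*x**4 + 15*x**3 + 45*x**2 + 54*x)) dx by partial fractions, (-2*x**4 - 6*x**3 - 4*x**2 - 66*x - 54)/(x**5 + 5*x**4 + 15*x**3 + 45*x**2 + 54*x) = 4/(x**2 + 9) + 2/(x + 3) - 3/(x + 2) - 1/x: now ∫(-1/x) dx + ∫(-3/(x + 2)) dx + ∫(2/(x + 3)) dx + ∫(4/(x**2 + 9)) dx.
Step 2. Evaluate the standard form [assuming x > -2]: now -3*log(x + 2) + ∫(-1/x) dx + ∫(2/(x + 3)) dx + ∫(4/(x**2 + 9)) dx.
Step 3. Evaluate the standard form [assuming x > 0]: now -log(x) - 3*log(x + 2) + ∫(2/(x + 3)) dx + ∫(4/(x**2 + 9)) dx.
Step 4. Evaluate the standard form [assuming x > -3]: now -log(x) - 3*log(x + 2) + 2*log(x + 3) + ∫(4/(x**2 + 9)) dx.
Step 5. Evaluate the standard form: now -log(x) - 3*log(x + 2) + 2*log(x + 3) + 4*atan(x/3)/3.
Answer: -log(x) - 3*log(x + 2) + 2*log(x + 3) + 4*atan(x/3)/3.


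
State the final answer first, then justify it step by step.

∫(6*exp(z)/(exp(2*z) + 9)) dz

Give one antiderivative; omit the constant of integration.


The answer is 2*atan(exp(z)/3).
Step 1. Substitute u = exp(z), turning ∫(6*exp(z)/(exp(2*z) + 9)) dz into ∫(6/(u**2 + 9)) du: now ∫(6/(u**2 + 9)) du.
Step 2. Evaluate the standard form: now 2*atan(u/3).
Step 3. Substitute back u = exp(z): now 2*atan(exp(z)/3).
Answer: 2*atan(exp(z)/3).


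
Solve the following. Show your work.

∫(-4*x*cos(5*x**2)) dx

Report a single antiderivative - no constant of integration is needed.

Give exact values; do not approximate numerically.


Step 1. Substitute u = x**2, turning ∫(-4*x*cos(5*x**2)) dx into ∫(-2*cos(5*u)) du: now ∫(-2*cos(5*u)) du.
Step 2. Evaluate the standard form: now -2*sin(5*u)/5.
Step 3. Substitute back u = x**2: now -2*sin(5*x**2)/5.
Answer: -2*sin(5*x**2)/5.


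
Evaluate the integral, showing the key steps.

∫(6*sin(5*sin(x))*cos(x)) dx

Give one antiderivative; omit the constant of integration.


Step 1. Substitute u = sin(x), turning ∫(6*sin(5*sin(x))*cos(x)) dx into ∫(6*sin(5*u)) du: now ∫(6*sin(5*u)) du.
Step 2. Evaluate the standard form: now -6*cos(5*u)/5.
Step 3. Substitute back u = sin(x): now -6*cos(5*sin(x))/5.
Answer: -6*cos(5*sin(x))/5.


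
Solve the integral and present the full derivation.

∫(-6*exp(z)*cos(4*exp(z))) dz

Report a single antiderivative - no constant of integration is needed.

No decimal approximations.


Step 1. Substitute u = exp(z), turning ∫(-6*exp(z)*cos(4*exp(z))) dz into ∫(-6*cos(4*u)) du: now ∫(-6*cos(4*u)) du.
Step 2. Evaluate the standard form: now -3*sin(4*u)/2.
Step 3. Substitute back u = exp(z): now -3*sin(4*exp(z))/2.
Answer: -3*sin(4*exp(z))/2.


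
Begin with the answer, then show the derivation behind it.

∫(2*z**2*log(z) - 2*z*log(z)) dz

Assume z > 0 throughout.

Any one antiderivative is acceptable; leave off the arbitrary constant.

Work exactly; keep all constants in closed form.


The answer is 2*z**3*log(z)/3 - 2*z**3/9 - z**2*log(z) + z**2/2.
Step 1. Rewrite: now ∫(-2*z*log(z)) dz + ∫(2*z**2*log(z)) dz.
Step 2. Integrate ∫(2*z**2*log(z)) dz by parts with u = log(z), dv = (2*z**2) dz, so v = 2*z**3/3 [assuming z > 0]: now 2*z**3*log(z)/3 + ∫(-2*z**2/3) dz + ∫(-2*z*log(z)) dz.
Step 3. Evaluate the standard form: now 2*z**3*log(z)/3 - 2*z**3/9 + ∫(-2*z*log(z)) dz.
Step 4. Integrate ∫(-2*z*log(z)) dz by parts with u = log(z), dv = (-2*z) dz, so v = -z**2 [assuming z > 0]: now 2*z**3*log(z)/3 - 2*z**3/9 - z**2*log(z) + ∫(z) dz.
Step 5. Evaluate the standard form: now 2*z**3*log(z)/3 - 2*z**3/9 - z**2*log(z) + z**2/2.
Answer: 2*z**3*log(z)/3 - 2*z**3/9 - z**2*log(z) + z**2/2.


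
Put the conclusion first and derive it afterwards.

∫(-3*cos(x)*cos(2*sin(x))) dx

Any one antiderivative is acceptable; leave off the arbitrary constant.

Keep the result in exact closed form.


The answer is -3*sin(2*sin(x))/2.
Step 1. Substitute u = sin(x), turning ∫(-3*cos(x)*cos(2*sin(x))) dx into ∫(-3*cos(2*u)) du: now ∫(-3*cos(2*u)) du.
Step 2. Evaluate the standard form: now -3*sin(2*u)/2.
Step 3. Substitute back u = sin(x): now -3*sin(2*sin(x))/2.
Answer: -3*sin(2*sin(x))/2.


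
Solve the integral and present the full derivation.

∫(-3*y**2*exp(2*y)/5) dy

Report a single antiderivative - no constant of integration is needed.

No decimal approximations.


Step 1. Integrate ∫(-3*y**2*exp(2*y)/5) dy by parts with u = y**2, dv = (-3*exp(2*y)/5) dy, so v = -3*exp(2*y)/10: now -3*y**2*exp(2*y)/10 + ∫(3*y*exp(2*y)/5) dy.
Step 2. Integrate ∫(3*y*exp(2*y)/5) dy by parts with u = y, dv = (3*exp(2*y)/5) dy, so v = 3*exp(2*y)/10: now -3*y**2*exp(2*y)/10 + 3*y*exp(2*y)/10 + ∫(-3*exp(2*y)/10) dy.
Step 3. Evaluate the standard form: now -3*y**2*exp(2*y)/10 + 3*y*exp(2*y)/10 - 3*exp(2*y)/20.
Answer: -3*y**2*exp(2*y)/10 + 3*y*exp(2*y)/10 - 3*exp(2*y)/20.


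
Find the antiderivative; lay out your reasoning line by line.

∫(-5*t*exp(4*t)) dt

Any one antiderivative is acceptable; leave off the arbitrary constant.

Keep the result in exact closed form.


Step 1. Integrate ∫(-5*t*exp(4*t)) dt by parts with u = t, dv = (-5*exp(4*t)) dt, so v = -5*exp(4*t)/4: now -5*t*exp(4*t)/4 + ∫(5*exp(4*t)/4) dt.
Step 2. Evaluate the standard form: now -5*t*exp(4*t)/4 + 5*exp(4*t)/16.
Answer: -5*t*exp(4*t)/4 + 5*exp(4*t)/16.


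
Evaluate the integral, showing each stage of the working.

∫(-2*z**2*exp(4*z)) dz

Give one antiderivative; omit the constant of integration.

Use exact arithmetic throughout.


Step 1. Integrate ∫(-2*z**2*exp(4*z)) dz by parts with u = z**2, dv = (-2*exp(4*z)) dz, so v = -exp(4*z)/2: now -z**2*exp(4*z)/2 + ∫(z*exp(4*z)) dz.
Step 2. Integrate ∫(z*exp(4*z)) dz by parts with u = z, dv = (exp(4*z)) dz, so v = exp(4*z)/4: now -z**2*exp(4*z)/2 + z*exp(4*z)/4 + ∫(-exp(4*z)/4) dz.
Step 3. Evaluate the standard form: now -z**2*exp(4*z)/2 + z*exp(4*z)/4 - exp(4*z)/16.
Answer: -z**2*exp(4*z)/2 + z*exp(4*z)/4 - exp(4*z)/16.


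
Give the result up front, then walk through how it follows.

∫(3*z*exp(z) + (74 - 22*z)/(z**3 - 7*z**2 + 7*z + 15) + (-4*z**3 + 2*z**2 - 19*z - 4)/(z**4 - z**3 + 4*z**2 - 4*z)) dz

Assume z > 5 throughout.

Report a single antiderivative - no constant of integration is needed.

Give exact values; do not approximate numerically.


The answer is 3*z*exp(z) - 3*exp(z) + log(z) - 3*log(z - 5) - log(z - 3) - 5*log(z - 1) + 4*log(z + 1) + 3*atan(z/2)/2.
Step 1. Rewrite: now ∫(3*z*exp(z)) dz + ∫((74 - 22*z)/(z**3 - 7*z**2 + 7*z + 15)) dz + ∫((-4*z**3 + 2*z**2 - 19*z - 4)/(z**4 - z**3 + 4*z**2 - 4*z)) dz.
Step 2. Integrate ∫(3*z*exp(z)) dz by parts with u = z, dv = (3*exp(z)) dz, so v = 3*exp(z): now 3*z*exp(z) + ∫((74 - 22*z)/(z**3 - 7*z**2 + 7*z + 15)) dz + ∫((-4*z**3 + 2*z**2 - 19*z - 4)/(z**4 - z**3 + 4*z**2 - 4*z)) dz + ∫(-3*exp(z)) dz.
Step 3. Evaluate the standard form: now 3*z*exp(z) - 3*exp(z) + ∫((74 - 22*z)/(z**3 - 7*z**2 + 7*z + 15)) dz + ∫((-4*z**3 + 2*z**2 - 19*z - 4)/(z**4 - z**3 + 4*z**2 - 4*z)) dz.
Step 4. Decompose ∫((74 - 22*z)/(z**3 - 7*z**2 + 7*z + 15)) dz by partial fractions, (74 - 22*z)/(z**3 - 7*z**2 + 7*z + 15) = 4/(z + 1) - 1/(z - 3) - 3/(z - 5): now 3*z*exp(z) - 3*exp(z) + ∫((-4*z**3 + 2*z**2 - 19*z - 4)/(z**4 - z**3 + 4*z**2 - 4*z)) dz + ∫(-3/(z - 5)) dz + ∫(-1/(z - 3)) dz + ∫(4/(z + 1)) dz.
Step 5. Evaluate the standard form [assuming z > 3]: now 3*z*exp(z) - 3*exp(z) - log(z - 3) + ∫((-4*z**3 + 2*z**2 - 19*z - 4)/(z**4 - z**3 + 4*z**2 - 4*z)) dz + ∫(-3/(z - 5)) dz + ∫(4/(z + 1)) dz.
Step 6. Evaluate the standard form [assuming z > 5]: now 3*z*exp(z) - 3*exp(z) - 3*log(z - 5) - log(z - 3) + ∫((-4*z**3 + 2*z**2 - 19*z - 4)/(z**4 - z**3 + 4*z**2 - 4*z)) dz + ∫(4/(z + 1)) dz.
Step 7. Evaluate the standard form [assuming z > -1]: now 3*z*exp(z) - 3*exp(z) - 3*log(z - 5) - log(z - 3) + 4*log(z + 1) + ∫((-4*z**3 + 2*z**2 - 19*z - 4)/(z**4 - z**3 + 4*z**2 - 4*z)) dz.
Step 8. Decompose ∫((-4*z**3 + 2*z**2 - 19*z - 4)/(z**4 - z**3 + 4*z**2 - 4*z)) dz by partial fractions, (-4*z**3 + 2*z**2 - 19*z - 4)/(z**4 - z**3 + 4*z**2 - 4*z) = 3/(z**2 + 4) - 5/(z - 1) + 1/z: now 3*z*exp(z) - 3*exp(z) - 3*log(z - 5) - log(z - 3) + 4*log(z + 1) + ∫(1/z) dz + ∫(-5/(z - 1)) dz + ∫(3/(z**2 + 4)) dz.
Step 9. Evaluate the standard form [assuming z > 0]: now 3*z*exp(z) - 3*exp(z) + log(z) - 3*log(z - 5) - log(z - 3) + 4*log(z + 1) + ∫(-5/(z - 1)) dz + ∫(3/(z**2 + 4)) dz.
Step 10. Evaluate the standard form [assuming z > 1]: now 3*z*exp(z) - 3*exp(z) + log(z) - 3*log(z - 5) - log(z - 3) - 5*log(z - 1) + 4*log(z + 1) + ∫(3/(z**2 + 4)) dz.
Step 11. Evaluate the standard form: now 3*z*exp(z) - 3*exp(z) + log(z) - 3*log(z - 5) - log(z - 3) - 5*log(z - 1) + 4*log(z + 1) + 3*atan(z/2)/2.
Answer: 3*z*exp(z) - 3*exp(z) + log(z) - 3*log(z - 5) - log(z - 3) - 5*log(z - 1) + 4*log(z + 1) + 3*atan(z/2)/2.


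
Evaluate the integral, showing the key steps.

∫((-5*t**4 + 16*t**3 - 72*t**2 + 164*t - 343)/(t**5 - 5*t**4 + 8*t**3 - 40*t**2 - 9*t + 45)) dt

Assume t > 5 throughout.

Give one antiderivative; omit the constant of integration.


Step 1. Decompose ∫((-5*t**4 + 16*t**3 - 72*t**2 + 164*t - 343)/(t**5 - 5*t**4 + 8*t**3 - 40*t**2 - 9*t + 45)) dt by partial fractions, (-5*t**4 + 16*t**3 - 72*t**2 + 164*t - 343)/(t**5 - 5*t**4 + 8*t**3 - 40*t**2 - 9*t + 45) = -2/(t**2 + 9) - 5/(t + 1) + 3/(t - 1) - 3/(t - 5): now ∫(-3/(t - 5)) dt + ∫(3/(t - 1)) dt + ∫(-5/(t + 1)) dt + ∫(-2/(t**2 + 9)) dt.
Step 2. Evaluate the standard form [assuming t > 1]: now 3*log(t - 1) + ∫(-3/(t - 5)) dt + ∫(-5/(t + 1)) dt + ∫(-2/(t**2 + 9)) dt.
Step 3. Evaluate the standard form [assuming t > 5]: now -3*log(t - 5) + 3*log(t - 1) + ∫(-5/(t + 1)) dt + ∫(-2/(t**2 + 9)) dt.
Step 4. Evaluate the standard form [assuming t > -1]: now -3*log(t - 5) + 3*log(t - 1) - 5*log(t + 1) + ∫(-2/(t**2 + 9)) dt.
Step 5. Evaluate the standard form: now -3*log(t - 5) + 3*log(t - 1) - 5*log(t + 1) - 2*atan(t/3)/3.
Answer: -3*log(t - 5) + 3*log(t - 1) - 5*log(t + 1) - 2*atan(t/3)/3.


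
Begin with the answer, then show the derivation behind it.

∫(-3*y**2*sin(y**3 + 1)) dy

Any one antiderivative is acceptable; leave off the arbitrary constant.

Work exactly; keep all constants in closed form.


The answer is cos(y**3 + 1).
Step 1. Substitute u = y**3 + 1, turning ∫(-3*y**2*sin(y**3 + 1)) dy into ∫(-sin(u)) du: now ∫(-sin(u)) du.
Step 2. Evaluate the standard form: now cos(u).
Step 3. Substitute back u = y**3 + 1: now cos(y**3 + 1).
Answer: cos(y**3 + 1).


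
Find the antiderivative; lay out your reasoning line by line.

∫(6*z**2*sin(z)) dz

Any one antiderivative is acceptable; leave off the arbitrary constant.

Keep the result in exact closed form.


Step 1. Integrate ∫(6*z**2*sin(z)) dz by parts with u = z**2, dv = (6*sin(z)) dz, so v = -6*cos(z): now -6*z**2*cos(z) + ∫(12*z*cos(z)) dz.
Step 2. Integrate ∫(12*z*cos(z)) dz by parts with u = z, dv = (12*cos(z)) dz, so v = 12*sin(z): now -6*z**2*cos(z) + 12*z*sin(z) + ∫(-12*sin(z)) dz.
Step 3. Evaluate the standard form: now -6*z**2*cos(z) + 12*z*sin(z) + 12*cos(z).
Answer: -6*z**2*cos(z) + 12*z*sin(z) + 12*cos(z).


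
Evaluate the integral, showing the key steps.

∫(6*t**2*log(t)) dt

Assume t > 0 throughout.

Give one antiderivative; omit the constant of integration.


Step 1. Integrate ∫(6*t**2*log(t)) dt by parts with u = log(t), dv = (6*t**2) dt, so v = 2*t**3 [assuming t > 0]: now 2*t**3*log(t) + ∫(-2*t**2) dt.
Step 2. Evaluate the standard form: now 2*t**3*log(t) - 2*t**3/3.
Answer: 2*t**3*log(t) - 2*t**3/3.
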